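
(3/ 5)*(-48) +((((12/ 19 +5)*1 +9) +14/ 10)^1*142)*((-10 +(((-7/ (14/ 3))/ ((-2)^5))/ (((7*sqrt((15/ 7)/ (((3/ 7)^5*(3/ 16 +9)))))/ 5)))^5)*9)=-204912.38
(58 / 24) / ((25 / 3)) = 29 / 100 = 0.29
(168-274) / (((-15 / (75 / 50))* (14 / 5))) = 53 / 14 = 3.79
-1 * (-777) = 777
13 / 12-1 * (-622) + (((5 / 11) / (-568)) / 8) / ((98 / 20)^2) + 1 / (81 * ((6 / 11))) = 4542880966741 / 7290703728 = 623.11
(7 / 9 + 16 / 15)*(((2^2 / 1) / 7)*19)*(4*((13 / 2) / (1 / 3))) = 164008 / 105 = 1561.98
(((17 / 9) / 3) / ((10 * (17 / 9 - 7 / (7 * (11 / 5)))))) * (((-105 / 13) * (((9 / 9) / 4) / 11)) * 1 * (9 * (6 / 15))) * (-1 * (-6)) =-3213 / 18460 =-0.17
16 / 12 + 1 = 7 / 3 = 2.33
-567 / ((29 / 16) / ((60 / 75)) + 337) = -36288 / 21713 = -1.67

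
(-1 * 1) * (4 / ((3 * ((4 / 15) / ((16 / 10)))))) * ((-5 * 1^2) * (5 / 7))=200 / 7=28.57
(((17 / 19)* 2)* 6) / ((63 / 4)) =272 / 399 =0.68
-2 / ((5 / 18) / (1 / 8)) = -9 / 10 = -0.90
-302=-302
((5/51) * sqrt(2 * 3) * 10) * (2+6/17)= 2000 * sqrt(6)/867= 5.65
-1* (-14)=14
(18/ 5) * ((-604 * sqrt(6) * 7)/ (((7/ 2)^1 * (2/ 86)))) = -934992 * sqrt(6)/ 5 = -458050.66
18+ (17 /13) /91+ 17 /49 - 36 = -146066 /8281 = -17.64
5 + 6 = 11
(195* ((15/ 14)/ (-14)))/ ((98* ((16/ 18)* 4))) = -26325/ 614656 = -0.04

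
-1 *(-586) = 586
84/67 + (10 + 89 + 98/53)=362567/3551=102.10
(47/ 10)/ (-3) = -47/ 30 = -1.57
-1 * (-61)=61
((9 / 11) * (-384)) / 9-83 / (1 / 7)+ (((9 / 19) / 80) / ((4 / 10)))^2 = -2504472709 / 4066304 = -615.91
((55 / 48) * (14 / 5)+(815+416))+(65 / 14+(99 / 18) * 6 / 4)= 209513 / 168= 1247.10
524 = 524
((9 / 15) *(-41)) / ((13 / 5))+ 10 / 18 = -1042 / 117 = -8.91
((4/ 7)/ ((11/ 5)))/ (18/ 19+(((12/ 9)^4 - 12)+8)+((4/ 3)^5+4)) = 46170/ 1479247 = 0.03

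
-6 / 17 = -0.35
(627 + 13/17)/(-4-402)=-184/119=-1.55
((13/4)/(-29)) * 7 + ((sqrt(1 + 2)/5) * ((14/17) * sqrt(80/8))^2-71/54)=-6575/3132 + 392 * sqrt(3)/289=0.25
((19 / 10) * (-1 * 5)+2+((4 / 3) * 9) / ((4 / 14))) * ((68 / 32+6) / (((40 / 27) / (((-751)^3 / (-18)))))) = 1139812744941 / 256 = 4452393534.93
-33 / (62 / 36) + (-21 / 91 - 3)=-9024 / 403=-22.39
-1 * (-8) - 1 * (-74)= 82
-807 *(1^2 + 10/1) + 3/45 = -8876.93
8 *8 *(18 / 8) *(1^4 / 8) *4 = 72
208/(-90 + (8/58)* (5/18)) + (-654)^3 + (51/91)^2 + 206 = -6798667760845561/24304735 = -279726060.00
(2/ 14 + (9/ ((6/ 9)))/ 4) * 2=197/ 28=7.04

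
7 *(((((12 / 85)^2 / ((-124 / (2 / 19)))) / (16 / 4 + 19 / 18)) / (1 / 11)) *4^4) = -3649536 / 55321825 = -0.07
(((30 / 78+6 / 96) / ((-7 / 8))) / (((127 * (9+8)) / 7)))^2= 8649 / 3151025956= 0.00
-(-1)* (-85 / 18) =-85 / 18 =-4.72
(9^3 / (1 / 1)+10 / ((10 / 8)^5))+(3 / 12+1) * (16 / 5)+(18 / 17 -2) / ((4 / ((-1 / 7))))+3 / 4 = 219275473 / 297500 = 737.06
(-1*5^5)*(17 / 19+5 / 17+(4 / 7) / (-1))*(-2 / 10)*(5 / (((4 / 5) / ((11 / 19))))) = 59984375 / 42959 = 1396.32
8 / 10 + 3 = 19 / 5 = 3.80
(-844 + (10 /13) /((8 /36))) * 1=-10927 /13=-840.54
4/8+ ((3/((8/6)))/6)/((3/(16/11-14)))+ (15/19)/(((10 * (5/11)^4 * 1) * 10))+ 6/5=206882/653125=0.32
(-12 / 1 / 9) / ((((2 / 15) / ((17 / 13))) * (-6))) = 85 / 39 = 2.18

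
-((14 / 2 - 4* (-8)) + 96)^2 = -18225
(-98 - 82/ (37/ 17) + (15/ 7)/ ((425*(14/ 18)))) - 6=-21831931/ 154105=-141.67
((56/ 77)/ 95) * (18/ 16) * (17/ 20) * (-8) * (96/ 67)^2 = -2820096/ 23455025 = -0.12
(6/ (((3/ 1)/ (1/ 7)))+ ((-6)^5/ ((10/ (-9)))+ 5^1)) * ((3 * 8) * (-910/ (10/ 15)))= -229440744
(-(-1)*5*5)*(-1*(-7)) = 175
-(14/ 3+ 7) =-35/ 3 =-11.67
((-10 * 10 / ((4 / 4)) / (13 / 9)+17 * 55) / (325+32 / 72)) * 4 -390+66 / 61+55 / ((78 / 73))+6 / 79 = -359712448175 / 1100958378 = -326.73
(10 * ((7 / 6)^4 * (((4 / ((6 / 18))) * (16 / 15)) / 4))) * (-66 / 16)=-26411 / 108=-244.55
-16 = -16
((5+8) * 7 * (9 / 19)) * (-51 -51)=-4396.74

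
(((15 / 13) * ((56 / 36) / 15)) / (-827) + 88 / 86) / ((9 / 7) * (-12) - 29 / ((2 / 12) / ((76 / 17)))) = -0.00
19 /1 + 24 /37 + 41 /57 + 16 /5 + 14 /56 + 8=1342081 /42180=31.82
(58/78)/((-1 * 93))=-29/3627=-0.01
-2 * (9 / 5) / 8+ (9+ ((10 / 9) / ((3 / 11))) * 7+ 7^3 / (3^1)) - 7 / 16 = 326083 / 2160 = 150.96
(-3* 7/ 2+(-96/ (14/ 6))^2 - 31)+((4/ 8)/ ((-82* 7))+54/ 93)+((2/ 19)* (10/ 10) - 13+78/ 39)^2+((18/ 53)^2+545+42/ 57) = 585149696764901/ 252615830684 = 2316.36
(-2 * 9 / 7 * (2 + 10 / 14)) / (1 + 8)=-38 / 49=-0.78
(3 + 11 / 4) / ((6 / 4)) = 23 / 6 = 3.83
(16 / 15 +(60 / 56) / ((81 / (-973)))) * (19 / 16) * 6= -60553 / 720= -84.10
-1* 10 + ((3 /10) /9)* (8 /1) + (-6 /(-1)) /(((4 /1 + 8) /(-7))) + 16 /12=-119 /10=-11.90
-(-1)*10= 10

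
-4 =-4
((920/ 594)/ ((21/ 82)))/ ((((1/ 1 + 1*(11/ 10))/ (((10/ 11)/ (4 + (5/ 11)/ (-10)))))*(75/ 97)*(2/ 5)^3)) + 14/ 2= 696649979/ 34184997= 20.38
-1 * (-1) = 1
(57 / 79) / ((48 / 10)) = 95 / 632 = 0.15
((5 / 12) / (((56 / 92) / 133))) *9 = 819.38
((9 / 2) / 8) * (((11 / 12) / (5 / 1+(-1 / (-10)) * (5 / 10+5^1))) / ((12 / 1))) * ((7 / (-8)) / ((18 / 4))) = -385 / 255744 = -0.00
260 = 260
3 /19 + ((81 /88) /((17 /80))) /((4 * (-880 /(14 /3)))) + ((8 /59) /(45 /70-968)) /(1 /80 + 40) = 22122583873135 /145401120858576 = 0.15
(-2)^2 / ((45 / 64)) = 256 / 45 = 5.69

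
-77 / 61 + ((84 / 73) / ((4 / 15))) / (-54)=-1.34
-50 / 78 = -25 / 39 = -0.64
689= 689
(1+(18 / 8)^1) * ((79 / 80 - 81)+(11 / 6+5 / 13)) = -242719 / 960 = -252.83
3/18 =1/6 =0.17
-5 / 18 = -0.28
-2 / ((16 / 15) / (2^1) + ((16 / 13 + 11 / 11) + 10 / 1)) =-390 / 2489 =-0.16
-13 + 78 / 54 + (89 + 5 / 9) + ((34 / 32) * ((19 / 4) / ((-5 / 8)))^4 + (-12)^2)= 2354207 / 625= 3766.73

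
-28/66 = -14/33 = -0.42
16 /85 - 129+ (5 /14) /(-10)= -128.85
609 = 609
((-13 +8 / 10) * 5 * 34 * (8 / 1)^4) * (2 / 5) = -16990208 / 5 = -3398041.60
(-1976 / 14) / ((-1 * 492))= 247 / 861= 0.29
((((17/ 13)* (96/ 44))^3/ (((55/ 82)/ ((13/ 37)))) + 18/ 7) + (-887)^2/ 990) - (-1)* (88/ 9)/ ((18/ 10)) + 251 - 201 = 864.89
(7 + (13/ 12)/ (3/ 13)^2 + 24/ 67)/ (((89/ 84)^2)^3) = 651992882881536/ 33297746494387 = 19.58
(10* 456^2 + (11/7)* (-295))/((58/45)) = 654852375/406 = 1612936.88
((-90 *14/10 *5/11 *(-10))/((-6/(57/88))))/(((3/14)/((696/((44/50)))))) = -303738750/1331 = -228203.42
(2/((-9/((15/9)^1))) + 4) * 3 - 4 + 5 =107/9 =11.89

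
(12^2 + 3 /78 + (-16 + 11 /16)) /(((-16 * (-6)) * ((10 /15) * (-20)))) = -5355 /53248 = -0.10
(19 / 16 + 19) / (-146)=-323 / 2336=-0.14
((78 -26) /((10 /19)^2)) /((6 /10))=4693 /15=312.87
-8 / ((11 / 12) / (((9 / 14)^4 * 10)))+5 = -261605 / 26411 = -9.91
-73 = -73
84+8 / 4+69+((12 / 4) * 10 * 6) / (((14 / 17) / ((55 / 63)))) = 16945 / 49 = 345.82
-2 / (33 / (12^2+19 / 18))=-2611 / 297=-8.79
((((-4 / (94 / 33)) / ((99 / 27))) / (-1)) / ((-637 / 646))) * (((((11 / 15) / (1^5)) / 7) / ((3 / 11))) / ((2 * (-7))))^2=-4729043 / 16173796275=-0.00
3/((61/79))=237/61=3.89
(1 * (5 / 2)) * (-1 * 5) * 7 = -175 / 2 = -87.50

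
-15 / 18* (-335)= 1675 / 6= 279.17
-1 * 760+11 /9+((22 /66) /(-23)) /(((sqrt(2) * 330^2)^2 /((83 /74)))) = -91892733162120083 /121106252520000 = -758.78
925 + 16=941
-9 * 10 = -90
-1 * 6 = -6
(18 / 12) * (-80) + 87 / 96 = -3811 / 32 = -119.09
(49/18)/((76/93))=1519/456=3.33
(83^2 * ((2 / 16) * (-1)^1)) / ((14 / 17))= -117113 / 112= -1045.65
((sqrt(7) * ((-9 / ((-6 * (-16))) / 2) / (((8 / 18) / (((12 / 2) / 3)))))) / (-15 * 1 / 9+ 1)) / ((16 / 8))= 81 * sqrt(7) / 512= 0.42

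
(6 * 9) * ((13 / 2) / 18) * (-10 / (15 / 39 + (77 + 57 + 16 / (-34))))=-2873 / 1973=-1.46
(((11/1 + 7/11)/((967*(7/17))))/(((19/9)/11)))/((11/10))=195840/1414721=0.14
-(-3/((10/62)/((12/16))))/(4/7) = 1953/80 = 24.41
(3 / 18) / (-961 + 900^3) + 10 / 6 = 2429996797 / 1457998078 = 1.67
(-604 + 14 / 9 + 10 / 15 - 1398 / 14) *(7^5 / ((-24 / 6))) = 106131403 / 36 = 2948094.53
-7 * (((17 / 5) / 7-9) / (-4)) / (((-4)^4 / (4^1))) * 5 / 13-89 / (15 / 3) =-148841 / 8320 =-17.89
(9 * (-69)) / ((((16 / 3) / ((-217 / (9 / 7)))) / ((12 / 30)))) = 314433 / 40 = 7860.82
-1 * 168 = -168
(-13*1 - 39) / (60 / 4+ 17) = -1.62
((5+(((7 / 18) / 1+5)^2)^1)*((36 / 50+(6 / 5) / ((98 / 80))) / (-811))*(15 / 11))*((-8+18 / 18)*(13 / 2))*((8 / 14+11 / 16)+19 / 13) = 15158996543 / 1258931520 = 12.04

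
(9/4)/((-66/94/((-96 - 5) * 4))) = 14241/11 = 1294.64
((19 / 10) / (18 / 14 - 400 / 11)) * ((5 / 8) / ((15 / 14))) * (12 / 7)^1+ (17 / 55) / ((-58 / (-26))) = 0.08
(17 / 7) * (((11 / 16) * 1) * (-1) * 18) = -1683 / 56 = -30.05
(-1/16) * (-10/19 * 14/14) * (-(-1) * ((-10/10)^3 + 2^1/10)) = -1/38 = -0.03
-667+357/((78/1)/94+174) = -1821320/2739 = -664.96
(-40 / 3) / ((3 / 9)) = -40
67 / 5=13.40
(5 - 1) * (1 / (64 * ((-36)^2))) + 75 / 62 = 777631 / 642816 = 1.21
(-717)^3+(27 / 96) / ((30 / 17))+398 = -117952452749 / 320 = -368601414.84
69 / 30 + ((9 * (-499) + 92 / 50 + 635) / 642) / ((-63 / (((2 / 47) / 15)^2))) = 128433787949 / 55840758750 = 2.30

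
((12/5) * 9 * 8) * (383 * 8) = 2647296/5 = 529459.20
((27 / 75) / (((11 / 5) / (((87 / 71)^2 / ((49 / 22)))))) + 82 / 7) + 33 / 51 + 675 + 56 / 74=534645636258 / 776843305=688.23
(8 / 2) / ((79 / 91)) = 364 / 79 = 4.61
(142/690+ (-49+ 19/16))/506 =-262789/2793120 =-0.09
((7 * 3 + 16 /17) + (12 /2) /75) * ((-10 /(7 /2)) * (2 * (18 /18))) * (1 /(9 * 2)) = -5348 /765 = -6.99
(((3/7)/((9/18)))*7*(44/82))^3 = 2299968/68921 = 33.37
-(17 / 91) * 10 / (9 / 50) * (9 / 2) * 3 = -12750 / 91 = -140.11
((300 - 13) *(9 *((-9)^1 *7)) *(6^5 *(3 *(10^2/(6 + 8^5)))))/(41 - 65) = 1129804200/2341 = 482616.06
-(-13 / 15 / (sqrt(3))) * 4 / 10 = 26 * sqrt(3) / 225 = 0.20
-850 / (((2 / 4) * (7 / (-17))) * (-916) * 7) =-7225 / 11221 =-0.64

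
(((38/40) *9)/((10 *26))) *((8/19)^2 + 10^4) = 2030661/6175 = 328.85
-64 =-64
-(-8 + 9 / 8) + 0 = 55 / 8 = 6.88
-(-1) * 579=579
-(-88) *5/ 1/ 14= 220/ 7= 31.43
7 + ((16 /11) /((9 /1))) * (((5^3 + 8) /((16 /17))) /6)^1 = 10.81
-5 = -5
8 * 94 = 752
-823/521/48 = -823/25008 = -0.03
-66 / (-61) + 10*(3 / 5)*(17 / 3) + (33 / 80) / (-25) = 4277987 / 122000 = 35.07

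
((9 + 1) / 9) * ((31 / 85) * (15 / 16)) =155 / 408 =0.38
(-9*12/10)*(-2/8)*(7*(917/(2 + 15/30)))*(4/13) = 693252/325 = 2133.08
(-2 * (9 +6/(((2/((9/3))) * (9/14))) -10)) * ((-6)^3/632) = 702/79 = 8.89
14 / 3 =4.67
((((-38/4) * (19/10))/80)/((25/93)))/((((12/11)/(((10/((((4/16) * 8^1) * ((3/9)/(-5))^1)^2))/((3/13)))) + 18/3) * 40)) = -4800939/1372902400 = -0.00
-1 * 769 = -769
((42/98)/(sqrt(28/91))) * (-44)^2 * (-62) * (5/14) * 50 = -22506000 * sqrt(13)/49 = -1656051.78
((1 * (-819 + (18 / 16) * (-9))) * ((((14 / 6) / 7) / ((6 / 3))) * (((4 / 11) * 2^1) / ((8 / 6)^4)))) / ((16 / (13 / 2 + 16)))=-732645 / 16384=-44.72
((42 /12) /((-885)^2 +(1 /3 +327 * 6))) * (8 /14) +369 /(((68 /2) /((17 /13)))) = 14.19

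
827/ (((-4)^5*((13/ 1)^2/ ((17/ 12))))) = -14059/ 2076672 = -0.01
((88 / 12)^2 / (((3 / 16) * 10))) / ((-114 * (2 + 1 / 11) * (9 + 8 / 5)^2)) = -106480 / 99430173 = -0.00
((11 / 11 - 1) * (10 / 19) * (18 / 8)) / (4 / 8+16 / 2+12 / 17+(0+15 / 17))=0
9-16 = -7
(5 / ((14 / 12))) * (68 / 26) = 1020 / 91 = 11.21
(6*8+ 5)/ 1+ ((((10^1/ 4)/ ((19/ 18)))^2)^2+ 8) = 12050206/ 130321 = 92.47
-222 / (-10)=22.20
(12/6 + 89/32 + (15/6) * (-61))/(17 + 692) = -4727/22688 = -0.21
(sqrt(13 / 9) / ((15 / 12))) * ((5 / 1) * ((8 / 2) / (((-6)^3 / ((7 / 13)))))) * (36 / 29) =-56 * sqrt(13) / 3393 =-0.06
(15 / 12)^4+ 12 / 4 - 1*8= -655 / 256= -2.56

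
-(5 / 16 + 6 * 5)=-485 / 16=-30.31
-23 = -23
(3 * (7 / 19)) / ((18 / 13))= 91 / 114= 0.80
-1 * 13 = -13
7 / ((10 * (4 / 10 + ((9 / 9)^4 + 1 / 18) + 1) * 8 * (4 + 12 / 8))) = 63 / 9724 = 0.01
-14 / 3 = -4.67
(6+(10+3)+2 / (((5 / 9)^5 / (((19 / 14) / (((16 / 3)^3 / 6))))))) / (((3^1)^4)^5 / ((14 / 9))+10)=942076411 / 100419391196800000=0.00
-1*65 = -65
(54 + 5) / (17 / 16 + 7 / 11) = 10384 / 299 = 34.73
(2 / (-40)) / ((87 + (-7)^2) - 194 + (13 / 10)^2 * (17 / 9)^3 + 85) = -3645 / 2798597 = -0.00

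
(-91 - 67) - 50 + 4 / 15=-3116 / 15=-207.73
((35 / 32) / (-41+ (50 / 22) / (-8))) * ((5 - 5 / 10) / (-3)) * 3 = 165 / 1384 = 0.12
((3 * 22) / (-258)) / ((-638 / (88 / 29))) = 44 / 36163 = 0.00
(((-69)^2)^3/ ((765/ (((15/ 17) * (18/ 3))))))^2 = 46585319691109245650244/ 83521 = 557767743335319807.60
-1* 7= -7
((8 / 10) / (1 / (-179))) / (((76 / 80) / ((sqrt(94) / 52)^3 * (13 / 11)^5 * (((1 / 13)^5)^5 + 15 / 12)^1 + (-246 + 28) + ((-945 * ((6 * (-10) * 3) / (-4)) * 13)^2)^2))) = -14078944957961520269375040.00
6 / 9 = 0.67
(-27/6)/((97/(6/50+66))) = -14877/4850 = -3.07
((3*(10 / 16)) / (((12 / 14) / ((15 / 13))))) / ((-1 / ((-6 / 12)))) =525 / 416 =1.26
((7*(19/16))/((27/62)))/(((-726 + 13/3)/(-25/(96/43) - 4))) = 6015457/14964480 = 0.40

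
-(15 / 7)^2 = -225 / 49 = -4.59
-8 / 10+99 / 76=191 / 380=0.50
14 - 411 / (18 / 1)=-53 / 6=-8.83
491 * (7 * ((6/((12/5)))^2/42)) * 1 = 12275/24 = 511.46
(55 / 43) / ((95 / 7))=77 / 817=0.09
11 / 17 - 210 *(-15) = 3150.65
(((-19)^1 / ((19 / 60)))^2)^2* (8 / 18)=5760000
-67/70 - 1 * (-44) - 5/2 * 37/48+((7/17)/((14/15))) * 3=2424133/57120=42.44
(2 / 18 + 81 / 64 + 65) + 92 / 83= 3226331 / 47808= 67.49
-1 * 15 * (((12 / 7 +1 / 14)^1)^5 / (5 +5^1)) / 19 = -29296875 / 20437312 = -1.43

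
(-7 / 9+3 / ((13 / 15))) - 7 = -505 / 117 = -4.32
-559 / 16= -34.94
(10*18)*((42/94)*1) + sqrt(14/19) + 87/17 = 86.40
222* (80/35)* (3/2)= 5328/7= 761.14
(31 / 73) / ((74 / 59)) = 0.34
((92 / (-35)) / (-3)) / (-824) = -23 / 21630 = -0.00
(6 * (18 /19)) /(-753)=-36 /4769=-0.01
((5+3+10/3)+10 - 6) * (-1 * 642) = -9844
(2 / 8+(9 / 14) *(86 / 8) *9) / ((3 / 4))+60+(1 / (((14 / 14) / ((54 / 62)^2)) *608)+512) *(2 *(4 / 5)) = 1476184783 / 1533756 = 962.46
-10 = -10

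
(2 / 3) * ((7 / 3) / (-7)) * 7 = -14 / 9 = -1.56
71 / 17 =4.18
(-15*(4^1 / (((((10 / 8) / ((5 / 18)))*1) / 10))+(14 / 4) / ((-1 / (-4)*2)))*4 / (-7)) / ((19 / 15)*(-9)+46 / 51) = -12.97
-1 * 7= -7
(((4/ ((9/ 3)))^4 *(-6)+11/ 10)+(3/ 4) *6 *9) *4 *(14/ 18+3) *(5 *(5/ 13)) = 2078080/ 3159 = 657.83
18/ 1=18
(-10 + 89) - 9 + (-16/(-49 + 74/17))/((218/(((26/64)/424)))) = 9821824541/140311776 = 70.00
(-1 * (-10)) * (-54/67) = -540/67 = -8.06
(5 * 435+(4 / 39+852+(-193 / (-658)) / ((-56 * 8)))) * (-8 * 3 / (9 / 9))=-34801307161 / 479024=-72650.45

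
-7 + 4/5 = -31/5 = -6.20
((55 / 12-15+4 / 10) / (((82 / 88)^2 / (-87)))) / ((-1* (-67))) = 8435636 / 563135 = 14.98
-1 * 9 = -9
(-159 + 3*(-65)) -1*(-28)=-326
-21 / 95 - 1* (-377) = 35794 / 95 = 376.78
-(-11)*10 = 110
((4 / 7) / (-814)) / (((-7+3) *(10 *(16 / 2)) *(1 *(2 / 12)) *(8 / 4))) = 3 / 455840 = 0.00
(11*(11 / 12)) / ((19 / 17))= 2057 / 228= 9.02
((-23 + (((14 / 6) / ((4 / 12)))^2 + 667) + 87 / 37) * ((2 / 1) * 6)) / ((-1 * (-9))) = 34304 / 37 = 927.14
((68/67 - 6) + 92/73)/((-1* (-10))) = -9109/24455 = -0.37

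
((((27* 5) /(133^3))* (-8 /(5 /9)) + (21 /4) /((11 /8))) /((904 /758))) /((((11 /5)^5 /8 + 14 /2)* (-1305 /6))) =-1075895725000 /982723278493341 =-0.00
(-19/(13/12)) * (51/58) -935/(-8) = 305983/3016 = 101.45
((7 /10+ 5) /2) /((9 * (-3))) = -19 /180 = -0.11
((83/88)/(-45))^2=6889/15681600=0.00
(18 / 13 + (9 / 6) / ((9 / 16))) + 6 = 392 / 39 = 10.05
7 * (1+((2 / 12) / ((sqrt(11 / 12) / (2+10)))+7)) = 28 * sqrt(33) / 11+56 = 70.62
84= 84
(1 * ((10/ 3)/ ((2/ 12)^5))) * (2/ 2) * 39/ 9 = 112320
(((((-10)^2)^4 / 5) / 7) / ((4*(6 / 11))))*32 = 880000000 / 21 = 41904761.90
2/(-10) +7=34/5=6.80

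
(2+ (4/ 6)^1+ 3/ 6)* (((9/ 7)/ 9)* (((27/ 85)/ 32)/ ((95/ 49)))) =63/ 27200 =0.00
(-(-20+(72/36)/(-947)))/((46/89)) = 842919/21781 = 38.70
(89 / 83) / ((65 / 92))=8188 / 5395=1.52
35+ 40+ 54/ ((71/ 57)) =8403/ 71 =118.35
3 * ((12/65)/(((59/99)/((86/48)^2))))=183051/61360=2.98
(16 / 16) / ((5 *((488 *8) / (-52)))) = -13 / 4880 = -0.00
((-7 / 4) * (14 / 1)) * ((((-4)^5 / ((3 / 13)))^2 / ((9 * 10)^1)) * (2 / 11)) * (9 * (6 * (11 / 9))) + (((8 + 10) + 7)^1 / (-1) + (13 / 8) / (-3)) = -69466090433 / 1080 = -64320454.10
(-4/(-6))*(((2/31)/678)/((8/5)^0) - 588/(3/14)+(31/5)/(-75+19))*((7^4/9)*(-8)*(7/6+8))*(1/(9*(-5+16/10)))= -152327336149835/130238037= -1169607.13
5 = 5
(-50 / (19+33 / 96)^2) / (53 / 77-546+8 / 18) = 35481600 / 144678911473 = 0.00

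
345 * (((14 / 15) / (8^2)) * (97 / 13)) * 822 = 30858.59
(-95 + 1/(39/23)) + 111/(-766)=-2824741/29874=-94.56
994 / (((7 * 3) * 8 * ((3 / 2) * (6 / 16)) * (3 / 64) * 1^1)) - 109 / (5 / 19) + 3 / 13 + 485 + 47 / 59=92017058 / 310635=296.22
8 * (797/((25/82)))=522832/25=20913.28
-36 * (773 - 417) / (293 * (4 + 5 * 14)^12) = -801 / 493774064054049366357248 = -0.00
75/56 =1.34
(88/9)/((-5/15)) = -88/3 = -29.33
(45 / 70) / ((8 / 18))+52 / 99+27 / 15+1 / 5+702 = 3913907 / 5544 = 705.97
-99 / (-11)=9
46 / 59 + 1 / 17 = 841 / 1003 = 0.84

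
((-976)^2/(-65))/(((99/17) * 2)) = -8096896/6435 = -1258.26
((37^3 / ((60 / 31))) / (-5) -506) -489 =-1868743 / 300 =-6229.14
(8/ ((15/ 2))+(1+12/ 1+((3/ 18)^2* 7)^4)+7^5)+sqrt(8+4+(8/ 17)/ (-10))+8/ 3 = 2* sqrt(21590)/ 85+141287070437/ 8398080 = 16827.19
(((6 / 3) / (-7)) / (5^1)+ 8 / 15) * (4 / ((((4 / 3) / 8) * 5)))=16 / 7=2.29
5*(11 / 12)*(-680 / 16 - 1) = -1595 / 8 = -199.38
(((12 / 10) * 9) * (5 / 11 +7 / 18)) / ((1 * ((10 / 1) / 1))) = 501 / 550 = 0.91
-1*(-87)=87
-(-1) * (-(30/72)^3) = -125/1728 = -0.07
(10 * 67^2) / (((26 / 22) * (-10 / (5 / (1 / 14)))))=-3456530 / 13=-265886.92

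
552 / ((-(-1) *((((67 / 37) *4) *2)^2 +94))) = 377844 / 207991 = 1.82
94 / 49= 1.92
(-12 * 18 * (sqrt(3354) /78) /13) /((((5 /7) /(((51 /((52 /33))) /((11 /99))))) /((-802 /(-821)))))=-765317322 * sqrt(3354) /9018685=-4914.51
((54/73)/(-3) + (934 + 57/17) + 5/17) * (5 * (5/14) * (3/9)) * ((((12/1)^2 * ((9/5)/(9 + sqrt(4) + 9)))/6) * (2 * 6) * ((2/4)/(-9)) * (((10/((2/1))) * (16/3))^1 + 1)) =-193110124/8687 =-22229.78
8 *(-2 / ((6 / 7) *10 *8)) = -7 / 30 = -0.23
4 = 4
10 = 10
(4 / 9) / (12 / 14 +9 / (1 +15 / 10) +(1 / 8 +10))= 1120 / 36747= 0.03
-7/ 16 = -0.44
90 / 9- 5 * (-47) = 245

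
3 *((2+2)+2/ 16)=99/ 8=12.38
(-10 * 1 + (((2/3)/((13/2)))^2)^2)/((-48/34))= 196640309/27761292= 7.08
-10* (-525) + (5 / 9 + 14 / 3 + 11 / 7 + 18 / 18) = 331241 / 63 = 5257.79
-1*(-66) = 66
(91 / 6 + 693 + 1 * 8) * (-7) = -30079 / 6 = -5013.17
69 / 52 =1.33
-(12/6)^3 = -8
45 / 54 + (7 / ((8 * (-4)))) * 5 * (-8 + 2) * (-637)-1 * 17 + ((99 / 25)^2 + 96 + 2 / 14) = -857777489 / 210000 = -4084.65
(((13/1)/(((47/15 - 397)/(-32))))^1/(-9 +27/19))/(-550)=247/974820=0.00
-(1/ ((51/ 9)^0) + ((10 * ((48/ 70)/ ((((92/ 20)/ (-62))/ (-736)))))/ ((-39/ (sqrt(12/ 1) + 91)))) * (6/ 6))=317440 * sqrt(3)/ 91 + 158719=164761.00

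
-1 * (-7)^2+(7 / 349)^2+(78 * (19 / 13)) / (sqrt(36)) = -3653981 / 121801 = -30.00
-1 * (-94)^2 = -8836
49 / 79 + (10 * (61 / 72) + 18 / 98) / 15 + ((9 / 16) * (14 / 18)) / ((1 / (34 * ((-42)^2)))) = 54851979221 / 2090340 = 26240.70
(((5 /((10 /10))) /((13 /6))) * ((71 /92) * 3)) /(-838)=-3195 /501124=-0.01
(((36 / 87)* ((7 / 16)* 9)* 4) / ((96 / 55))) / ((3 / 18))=10395 / 464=22.40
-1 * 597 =-597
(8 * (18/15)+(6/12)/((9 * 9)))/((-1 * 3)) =-7781/2430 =-3.20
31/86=0.36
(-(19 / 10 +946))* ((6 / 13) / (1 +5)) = -72.92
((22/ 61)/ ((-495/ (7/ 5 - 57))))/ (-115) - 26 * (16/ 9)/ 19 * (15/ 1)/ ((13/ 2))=-168370564/ 29989125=-5.61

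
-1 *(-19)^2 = -361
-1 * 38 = -38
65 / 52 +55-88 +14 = -71 / 4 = -17.75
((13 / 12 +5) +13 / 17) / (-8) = -1397 / 1632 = -0.86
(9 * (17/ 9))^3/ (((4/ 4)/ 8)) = 39304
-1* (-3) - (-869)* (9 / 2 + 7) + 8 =20009 / 2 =10004.50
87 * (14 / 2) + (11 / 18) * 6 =1838 / 3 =612.67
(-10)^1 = -10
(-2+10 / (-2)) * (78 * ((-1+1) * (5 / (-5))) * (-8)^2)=0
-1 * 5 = -5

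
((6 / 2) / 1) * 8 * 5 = 120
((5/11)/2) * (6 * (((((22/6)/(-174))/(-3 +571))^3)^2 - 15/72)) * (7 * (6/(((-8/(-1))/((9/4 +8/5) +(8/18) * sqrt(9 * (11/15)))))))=-6935341884850257904948458183421991/1207787430286847635147486610325504 - 990763126407179700706922597631713 * sqrt(165)/7473184724899869742475073401389056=-7.45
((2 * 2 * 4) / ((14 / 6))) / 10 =24 / 35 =0.69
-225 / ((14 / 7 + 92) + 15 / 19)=-4275 / 1801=-2.37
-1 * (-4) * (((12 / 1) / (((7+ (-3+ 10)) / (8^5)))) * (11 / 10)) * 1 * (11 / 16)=2973696 / 35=84962.74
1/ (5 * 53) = 1/ 265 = 0.00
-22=-22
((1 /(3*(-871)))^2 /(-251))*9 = -1 /190418891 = -0.00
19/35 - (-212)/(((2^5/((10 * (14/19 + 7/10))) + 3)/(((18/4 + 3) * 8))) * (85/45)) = 1094317321/849065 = 1288.85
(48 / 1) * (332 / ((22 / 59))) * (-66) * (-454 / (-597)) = -426861696 / 199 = -2145033.65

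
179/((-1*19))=-179/19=-9.42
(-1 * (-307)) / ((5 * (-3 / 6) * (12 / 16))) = -2456 / 15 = -163.73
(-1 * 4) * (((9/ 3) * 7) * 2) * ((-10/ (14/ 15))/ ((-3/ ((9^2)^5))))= -2092070640600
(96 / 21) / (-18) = -16 / 63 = -0.25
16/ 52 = 4/ 13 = 0.31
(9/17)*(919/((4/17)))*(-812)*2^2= -6716052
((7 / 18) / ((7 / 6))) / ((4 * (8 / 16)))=1 / 6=0.17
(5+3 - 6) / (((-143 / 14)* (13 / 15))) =-420 / 1859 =-0.23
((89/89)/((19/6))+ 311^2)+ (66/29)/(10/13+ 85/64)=92998104853/961495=96722.40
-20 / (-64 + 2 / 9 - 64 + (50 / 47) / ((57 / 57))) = 423 / 2680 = 0.16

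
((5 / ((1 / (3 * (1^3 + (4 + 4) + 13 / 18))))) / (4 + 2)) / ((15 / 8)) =350 / 27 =12.96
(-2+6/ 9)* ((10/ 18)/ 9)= -20/ 243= -0.08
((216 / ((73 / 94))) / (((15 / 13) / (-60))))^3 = -1176941414442074112 / 389017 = -3025424118848.47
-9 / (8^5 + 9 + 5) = -9 / 32782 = -0.00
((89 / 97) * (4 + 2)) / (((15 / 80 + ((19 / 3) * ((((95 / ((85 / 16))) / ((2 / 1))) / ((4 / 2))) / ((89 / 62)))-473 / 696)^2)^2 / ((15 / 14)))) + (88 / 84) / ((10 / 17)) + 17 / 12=260432473393305462529057384555271 / 81444606583714948058460405988740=3.20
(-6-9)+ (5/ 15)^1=-44/ 3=-14.67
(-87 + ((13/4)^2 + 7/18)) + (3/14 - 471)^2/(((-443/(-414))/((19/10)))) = 6149575527443/15629040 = 393471.10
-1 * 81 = -81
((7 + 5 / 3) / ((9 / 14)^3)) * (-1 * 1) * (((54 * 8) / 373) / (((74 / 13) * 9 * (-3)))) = 7419776 / 30182787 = 0.25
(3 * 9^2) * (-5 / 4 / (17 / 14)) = -8505 / 34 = -250.15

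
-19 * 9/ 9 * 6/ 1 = -114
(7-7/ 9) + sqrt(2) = sqrt(2) + 56/ 9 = 7.64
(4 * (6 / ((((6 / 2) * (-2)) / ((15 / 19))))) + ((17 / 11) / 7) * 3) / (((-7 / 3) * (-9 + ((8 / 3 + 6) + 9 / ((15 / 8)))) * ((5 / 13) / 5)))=2135835 / 686147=3.11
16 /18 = 8 /9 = 0.89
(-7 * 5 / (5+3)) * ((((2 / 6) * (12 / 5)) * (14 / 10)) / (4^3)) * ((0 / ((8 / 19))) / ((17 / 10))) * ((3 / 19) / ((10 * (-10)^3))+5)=0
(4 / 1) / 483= 4 / 483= 0.01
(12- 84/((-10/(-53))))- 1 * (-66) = -1836/5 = -367.20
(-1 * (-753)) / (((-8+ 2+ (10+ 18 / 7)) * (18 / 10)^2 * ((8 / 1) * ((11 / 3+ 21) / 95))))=4172875 / 245088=17.03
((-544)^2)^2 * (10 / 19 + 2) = 221249977505.68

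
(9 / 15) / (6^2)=1 / 60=0.02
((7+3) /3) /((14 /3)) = 5 /7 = 0.71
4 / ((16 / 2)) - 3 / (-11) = 17 / 22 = 0.77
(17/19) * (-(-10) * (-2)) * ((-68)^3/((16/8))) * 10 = 28133389.47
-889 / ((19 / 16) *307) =-14224 / 5833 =-2.44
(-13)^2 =169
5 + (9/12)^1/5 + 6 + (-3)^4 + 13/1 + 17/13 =27679/260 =106.46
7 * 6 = 42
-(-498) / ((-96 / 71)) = -5893 / 16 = -368.31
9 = 9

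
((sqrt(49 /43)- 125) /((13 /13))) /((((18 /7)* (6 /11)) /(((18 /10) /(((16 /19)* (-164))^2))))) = -694925 /82624512 + 194579* sqrt(43) /17764270080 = -0.01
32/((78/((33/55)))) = 16/65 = 0.25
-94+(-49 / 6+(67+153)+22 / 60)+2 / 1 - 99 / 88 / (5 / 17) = 931 / 8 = 116.38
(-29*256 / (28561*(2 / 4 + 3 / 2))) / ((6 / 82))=-152192 / 85683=-1.78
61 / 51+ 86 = 4447 / 51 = 87.20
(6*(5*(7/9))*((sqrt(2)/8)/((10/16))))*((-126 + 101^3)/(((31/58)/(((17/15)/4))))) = 3604099.36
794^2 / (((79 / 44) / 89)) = 2468787376 / 79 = 31250473.11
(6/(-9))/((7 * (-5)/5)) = 2/21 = 0.10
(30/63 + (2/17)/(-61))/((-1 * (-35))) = 10328/762195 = 0.01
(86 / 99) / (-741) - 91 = -91.00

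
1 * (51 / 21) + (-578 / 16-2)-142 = -9951 / 56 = -177.70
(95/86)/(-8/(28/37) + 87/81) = -3591/30874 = -0.12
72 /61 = 1.18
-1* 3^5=-243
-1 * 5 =-5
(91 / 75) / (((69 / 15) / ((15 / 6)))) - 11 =-1427 / 138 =-10.34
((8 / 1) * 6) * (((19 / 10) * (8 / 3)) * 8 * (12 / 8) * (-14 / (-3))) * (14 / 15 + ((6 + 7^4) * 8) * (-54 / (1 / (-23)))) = 24428710964224 / 75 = 325716146189.65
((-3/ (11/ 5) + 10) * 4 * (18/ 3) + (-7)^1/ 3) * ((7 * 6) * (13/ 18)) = 615433/ 99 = 6216.49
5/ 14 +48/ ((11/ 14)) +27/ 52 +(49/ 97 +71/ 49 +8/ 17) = 2976080771/ 46218172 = 64.39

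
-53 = -53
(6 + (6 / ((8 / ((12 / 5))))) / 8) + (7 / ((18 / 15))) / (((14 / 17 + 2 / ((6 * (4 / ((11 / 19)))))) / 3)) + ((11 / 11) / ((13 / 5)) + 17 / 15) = 146629741 / 5271240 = 27.82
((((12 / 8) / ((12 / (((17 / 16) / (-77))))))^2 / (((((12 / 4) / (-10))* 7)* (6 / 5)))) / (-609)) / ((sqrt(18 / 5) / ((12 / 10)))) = 1445* sqrt(10) / 3726998618112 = 0.00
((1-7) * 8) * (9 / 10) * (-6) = 1296 / 5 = 259.20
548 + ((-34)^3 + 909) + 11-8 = -37844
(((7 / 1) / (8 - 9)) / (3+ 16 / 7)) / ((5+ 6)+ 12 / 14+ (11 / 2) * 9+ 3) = -686 / 33337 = -0.02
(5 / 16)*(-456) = -285 / 2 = -142.50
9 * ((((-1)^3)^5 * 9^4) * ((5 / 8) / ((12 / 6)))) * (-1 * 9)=2657205 / 16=166075.31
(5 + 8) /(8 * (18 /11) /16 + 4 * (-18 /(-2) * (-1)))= -143 /387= -0.37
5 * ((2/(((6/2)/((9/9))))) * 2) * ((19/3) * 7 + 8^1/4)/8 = 695/18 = 38.61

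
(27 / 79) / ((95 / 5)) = 27 / 1501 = 0.02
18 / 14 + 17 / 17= 16 / 7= 2.29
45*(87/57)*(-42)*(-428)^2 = -10040315040/19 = -528437633.68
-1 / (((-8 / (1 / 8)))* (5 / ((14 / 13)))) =0.00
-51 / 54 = -17 / 18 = -0.94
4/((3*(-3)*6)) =-2/27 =-0.07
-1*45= -45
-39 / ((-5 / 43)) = 1677 / 5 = 335.40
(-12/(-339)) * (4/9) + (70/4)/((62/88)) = 783586/31527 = 24.85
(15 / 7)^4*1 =50625 / 2401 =21.08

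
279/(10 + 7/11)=341/13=26.23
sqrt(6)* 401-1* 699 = -699 +401* sqrt(6) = 283.25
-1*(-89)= 89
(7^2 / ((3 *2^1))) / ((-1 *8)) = -49 / 48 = -1.02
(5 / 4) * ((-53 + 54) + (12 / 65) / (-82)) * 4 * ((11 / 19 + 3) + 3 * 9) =1544879 / 10127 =152.55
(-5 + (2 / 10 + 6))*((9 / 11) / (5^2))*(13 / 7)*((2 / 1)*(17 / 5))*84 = 286416 / 6875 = 41.66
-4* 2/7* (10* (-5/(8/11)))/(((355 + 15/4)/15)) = 6600/2009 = 3.29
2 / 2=1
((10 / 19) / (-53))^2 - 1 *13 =-13182537 / 1014049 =-13.00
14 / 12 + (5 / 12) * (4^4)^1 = 647 / 6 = 107.83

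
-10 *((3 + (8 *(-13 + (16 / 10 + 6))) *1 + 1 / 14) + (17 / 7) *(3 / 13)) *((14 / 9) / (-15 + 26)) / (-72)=-36007 / 46332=-0.78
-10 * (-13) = 130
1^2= 1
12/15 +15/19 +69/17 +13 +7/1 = 41422/1615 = 25.65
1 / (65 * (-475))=-1 / 30875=-0.00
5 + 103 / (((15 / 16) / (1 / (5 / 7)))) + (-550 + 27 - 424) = -59114 / 75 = -788.19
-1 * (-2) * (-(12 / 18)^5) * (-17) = 1088 / 243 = 4.48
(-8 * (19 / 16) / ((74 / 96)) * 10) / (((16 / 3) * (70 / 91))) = -2223 / 74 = -30.04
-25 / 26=-0.96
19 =19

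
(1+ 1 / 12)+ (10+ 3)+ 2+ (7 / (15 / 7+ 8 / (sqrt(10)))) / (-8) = 15.90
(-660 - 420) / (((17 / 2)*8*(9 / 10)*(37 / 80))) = -24000 / 629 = -38.16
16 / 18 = 0.89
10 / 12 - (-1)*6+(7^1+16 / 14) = 629 / 42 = 14.98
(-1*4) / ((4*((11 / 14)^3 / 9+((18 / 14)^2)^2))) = -172872 / 481709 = -0.36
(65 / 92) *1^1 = 65 / 92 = 0.71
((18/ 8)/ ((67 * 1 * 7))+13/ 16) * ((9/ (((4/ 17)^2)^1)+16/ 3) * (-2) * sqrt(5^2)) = -247129235/ 180096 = -1372.21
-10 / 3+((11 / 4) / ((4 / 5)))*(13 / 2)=19.01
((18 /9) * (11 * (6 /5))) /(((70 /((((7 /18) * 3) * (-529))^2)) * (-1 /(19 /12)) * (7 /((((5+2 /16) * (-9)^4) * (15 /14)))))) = -1170610070.52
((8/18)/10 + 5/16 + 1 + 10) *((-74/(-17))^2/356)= 658489/1089360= 0.60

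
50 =50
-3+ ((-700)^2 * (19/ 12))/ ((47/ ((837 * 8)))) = 5194979859/ 47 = 110531486.36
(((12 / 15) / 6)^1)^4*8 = 128 / 50625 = 0.00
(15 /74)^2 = 225 /5476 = 0.04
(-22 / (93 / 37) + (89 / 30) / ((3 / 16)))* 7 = 69034 / 1395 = 49.49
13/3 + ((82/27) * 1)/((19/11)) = 3125/513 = 6.09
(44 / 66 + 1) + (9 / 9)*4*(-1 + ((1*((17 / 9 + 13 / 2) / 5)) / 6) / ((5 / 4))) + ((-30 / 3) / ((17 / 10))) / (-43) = -642301 / 493425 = -1.30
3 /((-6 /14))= -7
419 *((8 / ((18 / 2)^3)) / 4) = 838 / 729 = 1.15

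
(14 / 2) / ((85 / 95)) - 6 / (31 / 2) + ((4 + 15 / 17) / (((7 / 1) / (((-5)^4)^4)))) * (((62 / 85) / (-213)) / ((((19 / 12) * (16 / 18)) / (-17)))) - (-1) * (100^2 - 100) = 21907611559830392 / 4976461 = 4402247211.39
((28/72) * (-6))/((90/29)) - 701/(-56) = 88951/7560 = 11.77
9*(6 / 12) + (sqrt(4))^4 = 41 / 2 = 20.50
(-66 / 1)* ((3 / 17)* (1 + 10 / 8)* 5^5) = -2784375 / 34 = -81893.38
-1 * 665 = -665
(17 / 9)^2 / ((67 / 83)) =23987 / 5427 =4.42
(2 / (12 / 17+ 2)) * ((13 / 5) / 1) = 221 / 115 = 1.92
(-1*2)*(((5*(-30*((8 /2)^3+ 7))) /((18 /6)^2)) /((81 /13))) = 92300 /243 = 379.84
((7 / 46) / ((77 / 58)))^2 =841 / 64009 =0.01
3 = 3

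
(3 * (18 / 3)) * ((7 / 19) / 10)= 63 / 95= 0.66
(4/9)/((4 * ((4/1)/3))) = 1/12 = 0.08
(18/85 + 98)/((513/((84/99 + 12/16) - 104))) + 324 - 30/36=873631087/2877930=303.56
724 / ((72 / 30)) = 905 / 3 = 301.67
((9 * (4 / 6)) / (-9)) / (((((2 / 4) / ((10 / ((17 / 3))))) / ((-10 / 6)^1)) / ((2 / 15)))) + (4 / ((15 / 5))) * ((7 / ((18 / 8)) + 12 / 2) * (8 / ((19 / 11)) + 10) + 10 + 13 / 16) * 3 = 577.01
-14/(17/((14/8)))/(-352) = 49/11968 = 0.00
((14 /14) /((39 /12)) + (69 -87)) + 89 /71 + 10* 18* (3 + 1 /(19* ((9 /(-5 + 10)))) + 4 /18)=9975473 /17537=568.82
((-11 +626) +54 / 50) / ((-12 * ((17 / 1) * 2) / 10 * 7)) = -151 / 70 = -2.16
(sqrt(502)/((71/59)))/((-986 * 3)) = -59 * sqrt(502)/210018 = -0.01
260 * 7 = 1820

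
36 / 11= 3.27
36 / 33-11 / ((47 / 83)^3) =-67940351 / 1142053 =-59.49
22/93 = 0.24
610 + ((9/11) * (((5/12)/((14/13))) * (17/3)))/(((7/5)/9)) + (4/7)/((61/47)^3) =608575114017/978742072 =621.79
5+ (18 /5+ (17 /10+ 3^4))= 91.30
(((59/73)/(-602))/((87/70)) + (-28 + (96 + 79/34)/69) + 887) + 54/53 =3250112281595/3772870826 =861.44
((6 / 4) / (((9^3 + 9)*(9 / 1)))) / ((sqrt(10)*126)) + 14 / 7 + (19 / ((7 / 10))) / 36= sqrt(10) / 5579280 + 347 / 126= 2.75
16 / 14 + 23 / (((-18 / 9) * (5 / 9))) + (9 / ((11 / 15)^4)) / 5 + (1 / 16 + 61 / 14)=-10440251 / 1171280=-8.91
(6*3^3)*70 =11340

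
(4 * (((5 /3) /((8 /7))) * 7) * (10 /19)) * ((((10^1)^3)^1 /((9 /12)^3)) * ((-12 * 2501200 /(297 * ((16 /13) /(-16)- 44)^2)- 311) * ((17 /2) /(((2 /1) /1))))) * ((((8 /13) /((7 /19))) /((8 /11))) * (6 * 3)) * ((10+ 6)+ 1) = -19096687532770400000 /345730437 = -55235771829.86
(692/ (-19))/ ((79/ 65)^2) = -2923700/ 118579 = -24.66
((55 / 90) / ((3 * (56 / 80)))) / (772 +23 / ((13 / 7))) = 65 / 175203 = 0.00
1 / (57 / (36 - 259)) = -223 / 57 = -3.91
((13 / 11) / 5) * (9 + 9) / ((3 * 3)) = 0.47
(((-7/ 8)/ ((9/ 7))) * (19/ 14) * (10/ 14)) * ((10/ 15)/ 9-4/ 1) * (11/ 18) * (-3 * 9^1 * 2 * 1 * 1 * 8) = -55385/ 81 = -683.77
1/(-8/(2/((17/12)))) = -3/17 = -0.18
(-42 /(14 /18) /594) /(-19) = 1 /209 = 0.00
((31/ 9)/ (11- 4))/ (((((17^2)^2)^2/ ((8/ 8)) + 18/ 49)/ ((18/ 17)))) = 434/ 5810805948659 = 0.00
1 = 1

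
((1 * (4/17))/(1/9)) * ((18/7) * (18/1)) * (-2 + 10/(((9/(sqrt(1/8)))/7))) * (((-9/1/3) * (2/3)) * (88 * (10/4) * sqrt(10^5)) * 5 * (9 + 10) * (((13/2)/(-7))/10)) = -63382176000 * sqrt(10)/833 + 17606160000 * sqrt(5)/119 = 90213631.29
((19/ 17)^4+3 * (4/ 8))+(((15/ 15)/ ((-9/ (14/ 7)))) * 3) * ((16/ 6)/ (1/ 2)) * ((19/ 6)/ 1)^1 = -36978233/ 4510134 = -8.20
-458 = -458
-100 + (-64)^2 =3996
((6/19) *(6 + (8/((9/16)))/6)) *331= 149612/171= 874.92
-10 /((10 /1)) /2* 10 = -5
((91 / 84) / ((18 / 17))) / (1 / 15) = 1105 / 72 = 15.35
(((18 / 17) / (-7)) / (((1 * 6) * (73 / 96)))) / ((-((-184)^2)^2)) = 9 / 311165282176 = 0.00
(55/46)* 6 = 165/23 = 7.17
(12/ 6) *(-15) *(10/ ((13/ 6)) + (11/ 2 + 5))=-5895/ 13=-453.46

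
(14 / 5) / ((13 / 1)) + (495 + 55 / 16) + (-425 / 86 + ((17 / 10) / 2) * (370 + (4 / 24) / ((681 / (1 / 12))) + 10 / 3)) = 444596488649 / 548177760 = 811.04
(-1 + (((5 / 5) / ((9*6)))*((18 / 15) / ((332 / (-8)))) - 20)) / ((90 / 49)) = -3843413 / 336150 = -11.43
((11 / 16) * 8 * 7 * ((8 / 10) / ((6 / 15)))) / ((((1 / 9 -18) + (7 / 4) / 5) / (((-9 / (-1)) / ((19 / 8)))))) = -12960 / 779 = -16.64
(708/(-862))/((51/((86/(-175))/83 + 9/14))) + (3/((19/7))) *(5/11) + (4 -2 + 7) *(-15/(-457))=8005290889699/10164939983275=0.79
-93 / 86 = -1.08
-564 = -564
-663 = -663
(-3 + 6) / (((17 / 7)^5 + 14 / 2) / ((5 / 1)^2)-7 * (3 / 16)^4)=27536588800 / 33507917997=0.82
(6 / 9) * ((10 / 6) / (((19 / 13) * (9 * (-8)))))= -65 / 6156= -0.01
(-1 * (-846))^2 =715716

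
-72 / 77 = -0.94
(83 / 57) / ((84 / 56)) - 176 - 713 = -151853 / 171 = -888.03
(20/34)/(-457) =-10/7769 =-0.00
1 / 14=0.07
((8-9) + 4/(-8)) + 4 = 5/2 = 2.50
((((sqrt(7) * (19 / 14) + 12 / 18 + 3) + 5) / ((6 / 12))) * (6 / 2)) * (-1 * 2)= -104-114 * sqrt(7) / 7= -147.09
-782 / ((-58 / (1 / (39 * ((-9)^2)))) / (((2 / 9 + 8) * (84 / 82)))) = 405076 / 11268153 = 0.04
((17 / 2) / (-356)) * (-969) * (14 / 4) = 115311 / 1424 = 80.98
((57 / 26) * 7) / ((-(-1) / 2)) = 399 / 13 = 30.69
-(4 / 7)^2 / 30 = -8 / 735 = -0.01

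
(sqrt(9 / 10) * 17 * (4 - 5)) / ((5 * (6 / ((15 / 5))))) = -1.61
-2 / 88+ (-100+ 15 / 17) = -99.14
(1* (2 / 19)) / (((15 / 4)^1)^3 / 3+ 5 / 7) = 896 / 155705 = 0.01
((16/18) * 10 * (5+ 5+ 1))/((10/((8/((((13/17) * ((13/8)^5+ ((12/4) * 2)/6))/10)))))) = 3921674240/47275137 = 82.95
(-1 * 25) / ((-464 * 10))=5 / 928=0.01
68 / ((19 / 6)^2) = 2448 / 361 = 6.78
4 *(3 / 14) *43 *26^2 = 174408 / 7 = 24915.43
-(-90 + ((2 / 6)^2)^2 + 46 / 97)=703307 / 7857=89.51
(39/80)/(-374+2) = -13/9920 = -0.00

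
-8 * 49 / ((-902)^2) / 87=-0.00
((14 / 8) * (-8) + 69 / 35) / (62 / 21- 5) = 1263 / 215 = 5.87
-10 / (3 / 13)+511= 1403 / 3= 467.67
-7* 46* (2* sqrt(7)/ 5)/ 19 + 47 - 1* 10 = 37 - 644* sqrt(7)/ 95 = 19.06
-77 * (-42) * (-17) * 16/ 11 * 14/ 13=-1119552/ 13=-86119.38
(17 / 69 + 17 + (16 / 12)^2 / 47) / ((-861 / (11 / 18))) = -924869 / 75390021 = -0.01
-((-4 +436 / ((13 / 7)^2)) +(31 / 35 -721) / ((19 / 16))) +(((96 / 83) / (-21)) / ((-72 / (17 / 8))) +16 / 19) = 81406444519 / 167903190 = 484.84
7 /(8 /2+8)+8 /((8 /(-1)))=-0.42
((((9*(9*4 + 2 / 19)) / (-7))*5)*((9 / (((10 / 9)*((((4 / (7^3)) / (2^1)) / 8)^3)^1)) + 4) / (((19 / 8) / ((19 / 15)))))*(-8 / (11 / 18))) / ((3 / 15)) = 35425596110994432 / 209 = 169500459861217.38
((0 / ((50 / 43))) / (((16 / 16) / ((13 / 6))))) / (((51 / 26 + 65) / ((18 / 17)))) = 0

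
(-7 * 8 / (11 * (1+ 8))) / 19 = -56 / 1881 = -0.03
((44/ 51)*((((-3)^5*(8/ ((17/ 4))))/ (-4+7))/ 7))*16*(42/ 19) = -3649536/ 5491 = -664.64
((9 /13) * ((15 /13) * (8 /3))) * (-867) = -312120 /169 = -1846.86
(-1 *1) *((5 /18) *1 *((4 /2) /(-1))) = 5 /9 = 0.56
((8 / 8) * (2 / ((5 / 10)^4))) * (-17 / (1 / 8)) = -4352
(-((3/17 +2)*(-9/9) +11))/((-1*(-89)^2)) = 150/134657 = 0.00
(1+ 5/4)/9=1/4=0.25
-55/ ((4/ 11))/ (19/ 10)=-3025/ 38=-79.61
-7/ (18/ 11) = -4.28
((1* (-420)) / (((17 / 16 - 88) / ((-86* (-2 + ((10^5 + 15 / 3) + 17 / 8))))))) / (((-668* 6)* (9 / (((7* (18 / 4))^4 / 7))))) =301072017150135 / 1858376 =162008128.15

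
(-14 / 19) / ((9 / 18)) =-28 / 19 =-1.47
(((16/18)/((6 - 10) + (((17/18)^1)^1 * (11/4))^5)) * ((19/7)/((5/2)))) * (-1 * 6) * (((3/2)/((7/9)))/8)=-661741830144/54127781198855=-0.01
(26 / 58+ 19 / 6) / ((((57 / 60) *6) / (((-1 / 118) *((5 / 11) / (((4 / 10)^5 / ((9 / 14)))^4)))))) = -1093246936798095703125 / 28809674220371968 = -37947.22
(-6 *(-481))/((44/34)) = 24531/11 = 2230.09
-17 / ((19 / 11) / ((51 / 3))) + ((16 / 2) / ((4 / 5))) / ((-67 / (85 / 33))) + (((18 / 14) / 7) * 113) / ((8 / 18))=-996295747 / 8233764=-121.00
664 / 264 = 83 / 33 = 2.52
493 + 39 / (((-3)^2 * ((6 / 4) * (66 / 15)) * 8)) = 390521 / 792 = 493.08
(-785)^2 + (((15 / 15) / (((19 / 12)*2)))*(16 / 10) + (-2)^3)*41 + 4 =58512563 / 95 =615921.72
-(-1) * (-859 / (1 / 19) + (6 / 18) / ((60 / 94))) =-1468843 / 90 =-16320.48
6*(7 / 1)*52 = 2184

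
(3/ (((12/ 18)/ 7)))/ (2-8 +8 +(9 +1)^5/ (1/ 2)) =63/ 400004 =0.00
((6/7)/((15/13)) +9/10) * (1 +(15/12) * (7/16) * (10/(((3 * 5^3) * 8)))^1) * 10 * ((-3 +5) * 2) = 88481/1344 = 65.83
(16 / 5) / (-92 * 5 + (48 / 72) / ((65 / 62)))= -78 / 11197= -0.01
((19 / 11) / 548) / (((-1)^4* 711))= 19 / 4285908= 0.00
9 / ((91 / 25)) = 225 / 91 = 2.47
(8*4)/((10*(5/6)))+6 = 246/25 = 9.84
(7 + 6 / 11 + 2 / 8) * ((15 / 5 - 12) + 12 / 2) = -1029 / 44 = -23.39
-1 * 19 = -19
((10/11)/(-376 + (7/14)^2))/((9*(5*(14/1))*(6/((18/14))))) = -2/2430351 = -0.00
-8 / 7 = -1.14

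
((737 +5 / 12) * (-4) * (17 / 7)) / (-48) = 150433 / 1008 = 149.24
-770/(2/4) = -1540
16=16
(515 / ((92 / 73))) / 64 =37595 / 5888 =6.39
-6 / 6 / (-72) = 1 / 72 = 0.01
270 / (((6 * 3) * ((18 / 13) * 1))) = 65 / 6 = 10.83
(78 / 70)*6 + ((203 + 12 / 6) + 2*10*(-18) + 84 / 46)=-117923 / 805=-146.49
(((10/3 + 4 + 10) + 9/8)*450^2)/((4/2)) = 1868906.25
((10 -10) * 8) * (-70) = 0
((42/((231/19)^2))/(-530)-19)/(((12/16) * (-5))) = 51177184/10100475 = 5.07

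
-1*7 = -7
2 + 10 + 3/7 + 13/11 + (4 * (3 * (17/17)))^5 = 248845.61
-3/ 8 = -0.38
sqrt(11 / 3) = sqrt(33) / 3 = 1.91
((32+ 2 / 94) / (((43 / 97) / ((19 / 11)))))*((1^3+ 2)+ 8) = 64505 / 47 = 1372.45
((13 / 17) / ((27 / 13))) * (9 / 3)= 169 / 153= 1.10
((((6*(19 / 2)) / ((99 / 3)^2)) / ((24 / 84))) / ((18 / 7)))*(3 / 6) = 931 / 26136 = 0.04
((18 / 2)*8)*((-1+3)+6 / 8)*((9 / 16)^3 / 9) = 8019 / 2048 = 3.92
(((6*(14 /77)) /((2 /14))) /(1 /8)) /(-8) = -84 /11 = -7.64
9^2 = 81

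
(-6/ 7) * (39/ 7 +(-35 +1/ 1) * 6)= 8334/ 49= 170.08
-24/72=-1/3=-0.33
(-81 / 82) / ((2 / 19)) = -1539 / 164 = -9.38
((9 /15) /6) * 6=3 /5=0.60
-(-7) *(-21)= -147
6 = 6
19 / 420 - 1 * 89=-37361 / 420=-88.95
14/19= 0.74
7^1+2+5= 14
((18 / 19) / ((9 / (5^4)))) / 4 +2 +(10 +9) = 1423 / 38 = 37.45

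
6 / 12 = 1 / 2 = 0.50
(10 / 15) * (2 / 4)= 1 / 3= 0.33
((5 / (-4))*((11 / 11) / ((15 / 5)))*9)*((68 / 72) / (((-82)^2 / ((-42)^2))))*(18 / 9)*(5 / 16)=-62475 / 107584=-0.58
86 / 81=1.06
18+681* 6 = 4104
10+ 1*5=15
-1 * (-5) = 5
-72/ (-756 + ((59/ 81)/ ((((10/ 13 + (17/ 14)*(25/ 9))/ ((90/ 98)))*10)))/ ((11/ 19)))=637560/ 6694133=0.10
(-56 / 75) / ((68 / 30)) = -28 / 85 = -0.33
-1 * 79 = -79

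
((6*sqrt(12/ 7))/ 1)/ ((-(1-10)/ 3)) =4*sqrt(21)/ 7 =2.62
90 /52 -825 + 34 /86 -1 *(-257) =-632647 /1118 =-565.87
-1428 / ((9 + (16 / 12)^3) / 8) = -308448 / 307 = -1004.72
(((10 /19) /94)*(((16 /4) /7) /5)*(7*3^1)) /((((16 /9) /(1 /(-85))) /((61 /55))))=-0.00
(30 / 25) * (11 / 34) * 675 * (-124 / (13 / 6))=-3314520 / 221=-14997.83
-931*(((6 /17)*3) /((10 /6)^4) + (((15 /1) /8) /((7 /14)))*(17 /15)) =-173591467 /42500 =-4084.51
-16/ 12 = -4/ 3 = -1.33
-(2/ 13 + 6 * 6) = -470/ 13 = -36.15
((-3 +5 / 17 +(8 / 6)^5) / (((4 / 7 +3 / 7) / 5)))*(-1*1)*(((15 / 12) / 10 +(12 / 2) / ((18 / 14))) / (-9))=1791125 / 446148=4.01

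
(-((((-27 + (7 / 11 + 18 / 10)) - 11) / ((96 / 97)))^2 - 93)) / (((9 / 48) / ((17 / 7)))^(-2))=-102304468161 / 14323302400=-7.14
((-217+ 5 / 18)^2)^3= 3524160684288108173401 / 34012224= 103614532360133.47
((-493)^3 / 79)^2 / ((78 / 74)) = 531230791277526013 / 243399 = 2182551248269.41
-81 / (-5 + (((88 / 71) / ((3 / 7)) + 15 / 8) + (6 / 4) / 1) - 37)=138024 / 60889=2.27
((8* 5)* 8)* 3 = 960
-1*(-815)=815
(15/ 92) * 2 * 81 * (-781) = -948915/ 46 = -20628.59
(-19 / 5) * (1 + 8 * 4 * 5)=-3059 / 5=-611.80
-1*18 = -18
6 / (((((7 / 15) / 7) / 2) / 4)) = 720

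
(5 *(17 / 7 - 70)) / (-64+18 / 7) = 11 / 2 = 5.50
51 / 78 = 17 / 26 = 0.65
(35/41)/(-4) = -35/164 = -0.21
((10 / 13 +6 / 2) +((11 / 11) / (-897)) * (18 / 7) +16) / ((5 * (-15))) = -0.26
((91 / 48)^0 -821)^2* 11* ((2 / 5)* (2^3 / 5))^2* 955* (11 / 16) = 9945495296 / 5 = 1989099059.20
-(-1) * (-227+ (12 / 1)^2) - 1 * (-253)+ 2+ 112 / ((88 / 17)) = 2130 / 11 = 193.64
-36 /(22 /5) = -90 /11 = -8.18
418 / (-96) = -4.35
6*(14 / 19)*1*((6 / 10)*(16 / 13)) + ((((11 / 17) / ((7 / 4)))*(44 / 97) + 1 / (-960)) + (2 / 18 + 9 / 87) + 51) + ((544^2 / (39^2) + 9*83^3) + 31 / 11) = 175242817812093896951 / 34051964506560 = 5146335.03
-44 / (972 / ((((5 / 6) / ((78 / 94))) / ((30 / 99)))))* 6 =-5687 / 6318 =-0.90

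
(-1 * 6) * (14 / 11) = -84 / 11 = -7.64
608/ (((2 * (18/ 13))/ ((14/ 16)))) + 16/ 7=12247/ 63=194.40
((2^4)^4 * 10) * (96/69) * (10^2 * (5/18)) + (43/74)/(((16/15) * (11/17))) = 68283271389755/2695968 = 25327923.55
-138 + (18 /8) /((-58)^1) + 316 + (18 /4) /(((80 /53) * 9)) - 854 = -3135283 /4640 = -675.71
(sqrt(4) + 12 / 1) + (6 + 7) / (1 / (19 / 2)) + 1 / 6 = 413 / 3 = 137.67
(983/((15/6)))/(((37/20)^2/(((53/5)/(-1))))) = -1667168/1369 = -1217.80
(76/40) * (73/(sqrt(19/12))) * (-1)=-73 * sqrt(57)/5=-110.23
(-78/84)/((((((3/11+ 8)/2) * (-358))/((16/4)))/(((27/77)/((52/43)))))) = 1161/1596322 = 0.00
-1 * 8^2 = -64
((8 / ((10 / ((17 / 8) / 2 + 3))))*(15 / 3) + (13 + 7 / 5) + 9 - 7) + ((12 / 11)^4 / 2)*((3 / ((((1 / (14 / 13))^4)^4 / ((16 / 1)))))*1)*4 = 477.67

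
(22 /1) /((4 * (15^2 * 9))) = 11 /4050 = 0.00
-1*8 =-8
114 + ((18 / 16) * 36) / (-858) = 65181 / 572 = 113.95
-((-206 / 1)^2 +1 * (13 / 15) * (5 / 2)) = -42438.17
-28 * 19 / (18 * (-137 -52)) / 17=0.01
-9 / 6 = -3 / 2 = -1.50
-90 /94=-45 /47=-0.96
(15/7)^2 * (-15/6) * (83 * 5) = -466875/98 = -4764.03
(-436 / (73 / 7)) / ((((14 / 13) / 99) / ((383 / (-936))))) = 459217 / 292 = 1572.66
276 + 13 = 289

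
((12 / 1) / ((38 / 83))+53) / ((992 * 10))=0.01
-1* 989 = -989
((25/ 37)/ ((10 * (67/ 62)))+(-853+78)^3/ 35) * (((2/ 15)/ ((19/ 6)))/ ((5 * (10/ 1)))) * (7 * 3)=-276944582448/ 1177525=-235192.10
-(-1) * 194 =194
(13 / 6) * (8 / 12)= 13 / 9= 1.44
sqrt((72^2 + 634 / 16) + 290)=39 * sqrt(58) / 4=74.25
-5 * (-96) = 480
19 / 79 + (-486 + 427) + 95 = 2863 / 79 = 36.24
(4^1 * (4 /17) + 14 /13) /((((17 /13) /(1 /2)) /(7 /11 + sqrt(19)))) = 3.85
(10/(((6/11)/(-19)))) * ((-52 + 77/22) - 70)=82555/2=41277.50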